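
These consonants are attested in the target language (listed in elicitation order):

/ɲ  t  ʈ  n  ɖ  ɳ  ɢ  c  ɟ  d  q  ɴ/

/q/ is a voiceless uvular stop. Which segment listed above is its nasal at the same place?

/ɴ/

The nasal at the same place is an uvular nasal — in this inventory, /ɴ/.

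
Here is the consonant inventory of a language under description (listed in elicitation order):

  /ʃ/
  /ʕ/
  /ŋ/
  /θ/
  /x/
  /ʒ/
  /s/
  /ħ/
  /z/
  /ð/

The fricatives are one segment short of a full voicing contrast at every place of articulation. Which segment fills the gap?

place of articulation  voiceless  voiced  
dental            θ         ð       
alveolar          s         z       
postalveolar      ʃ         ʒ       
velar             x         —       
pharyngeal        ħ         ʕ       
The velar row has no voiced member, so the gap is the voiced velar fricative /ɣ/.

/ɣ/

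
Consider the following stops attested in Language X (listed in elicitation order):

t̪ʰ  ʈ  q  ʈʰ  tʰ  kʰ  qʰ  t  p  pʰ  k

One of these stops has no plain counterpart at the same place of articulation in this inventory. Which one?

Bilabial: /p/ ~ /pʰ/
Alveolar: /t/ ~ /tʰ/
Retroflex: /ʈ/ ~ /ʈʰ/
Velar: /k/ ~ /kʰ/
Uvular: /q/ ~ /qʰ/
Dental: only /t̪ʰ/ (aspirated); no plain partner.
So /t̪ʰ/ is the unpaired segment.

/t̪ʰ/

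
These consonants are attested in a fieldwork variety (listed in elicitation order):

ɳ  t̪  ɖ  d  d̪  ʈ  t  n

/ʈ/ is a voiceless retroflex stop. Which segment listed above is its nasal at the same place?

/ɳ/

The nasal at the same place is a retroflex nasal — in this inventory, /ɳ/.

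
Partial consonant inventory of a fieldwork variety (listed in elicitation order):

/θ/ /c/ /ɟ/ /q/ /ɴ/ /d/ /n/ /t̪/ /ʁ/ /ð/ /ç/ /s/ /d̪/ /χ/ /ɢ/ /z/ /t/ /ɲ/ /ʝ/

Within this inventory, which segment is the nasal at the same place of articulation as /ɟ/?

/ɲ/

/ɟ/ is a voiced palatal stop.
The nasal at the same place is a palatal nasal — in this inventory, /ɲ/.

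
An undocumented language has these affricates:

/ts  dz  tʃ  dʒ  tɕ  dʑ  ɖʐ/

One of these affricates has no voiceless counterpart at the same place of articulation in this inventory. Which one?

/ɖʐ/

Alveolar: /ts/ ~ /dz/
Postalveolar: /tʃ/ ~ /dʒ/
Alveolo-palatal: /tɕ/ ~ /dʑ/
Retroflex: only /ɖʐ/ (voiced); no voiceless partner.
So /ɖʐ/ is the unpaired segment.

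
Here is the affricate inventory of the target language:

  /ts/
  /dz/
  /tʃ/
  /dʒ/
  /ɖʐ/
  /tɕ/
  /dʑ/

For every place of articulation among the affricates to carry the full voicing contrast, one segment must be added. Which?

/ʈʂ/

Voiceless: /ts/ (alveolar), /tʃ/ (postalveolar), /tɕ/ (alveolo-palatal).
Voiced: /dz/ (alveolar), /dʒ/ (postalveolar), /ɖʐ/ (retroflex), /dʑ/ (alveolo-palatal).
The retroflex row has no voiceless member, so the gap is the voiceless retroflex affricate /ʈʂ/.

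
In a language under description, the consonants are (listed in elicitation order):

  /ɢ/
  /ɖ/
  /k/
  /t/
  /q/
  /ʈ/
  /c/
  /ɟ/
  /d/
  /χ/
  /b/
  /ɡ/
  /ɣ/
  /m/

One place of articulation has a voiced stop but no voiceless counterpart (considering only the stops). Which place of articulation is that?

bilabial

Voiceless: /t/ (alveolar), /ʈ/ (retroflex), /c/ (palatal), /k/ (velar), /q/ (uvular).
Voiced: /b/ (bilabial), /d/ (alveolar), /ɖ/ (retroflex), /ɟ/ (palatal), /ɡ/ (velar), /ɢ/ (uvular).
Every place of articulation has a voiceless member except bilabial, where /p/ would be expected.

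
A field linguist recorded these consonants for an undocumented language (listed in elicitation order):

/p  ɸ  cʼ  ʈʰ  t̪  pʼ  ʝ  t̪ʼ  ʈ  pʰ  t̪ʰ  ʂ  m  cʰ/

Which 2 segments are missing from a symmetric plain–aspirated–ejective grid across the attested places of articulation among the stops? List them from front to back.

bilabial: plain /p/, aspirated /pʰ/, ejective /pʼ/.
dental: plain /t̪/, aspirated /t̪ʰ/, ejective /t̪ʼ/.
retroflex: plain /ʈ/, aspirated /ʈʰ/, ejective —.
palatal: plain —, aspirated /cʰ/, ejective /cʼ/.
Gaps, from front to back: retroflex lacks ejective (/ʈʼ/); palatal lacks plain (/c/).

/ʈʼ/, /c/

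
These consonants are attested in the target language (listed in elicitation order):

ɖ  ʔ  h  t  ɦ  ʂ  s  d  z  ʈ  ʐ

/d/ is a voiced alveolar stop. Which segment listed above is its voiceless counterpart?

The voiceless counterpart is a voiceless alveolar stop — in this inventory, /t/.

/t/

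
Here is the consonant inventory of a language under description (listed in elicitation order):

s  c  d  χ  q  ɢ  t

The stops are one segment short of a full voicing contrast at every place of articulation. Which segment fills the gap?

alveolar: voiceless /t/, voiced /d/.
palatal: voiceless /c/, voiced —.
uvular: voiceless /q/, voiced /ɢ/.
The palatal row has no voiced member, so the gap is the voiced palatal stop /ɟ/.

/ɟ/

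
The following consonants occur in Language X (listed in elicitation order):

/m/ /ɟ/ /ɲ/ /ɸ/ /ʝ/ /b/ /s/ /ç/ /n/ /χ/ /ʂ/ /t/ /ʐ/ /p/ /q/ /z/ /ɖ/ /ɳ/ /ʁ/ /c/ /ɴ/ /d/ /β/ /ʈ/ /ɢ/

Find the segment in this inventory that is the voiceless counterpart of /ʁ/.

/ʁ/ is a voiced uvular fricative.
The voiceless counterpart is a voiceless uvular fricative — in this inventory, /χ/.

/χ/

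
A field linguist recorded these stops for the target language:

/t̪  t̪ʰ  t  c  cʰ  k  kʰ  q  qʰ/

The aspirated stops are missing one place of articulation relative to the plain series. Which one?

alveolar

dental: plain /t̪/, aspirated /t̪ʰ/.
alveolar: plain /t/, aspirated —.
palatal: plain /c/, aspirated /cʰ/.
velar: plain /k/, aspirated /kʰ/.
uvular: plain /q/, aspirated /qʰ/.
Every place of articulation has an aspirated member except alveolar, where /tʰ/ would be expected.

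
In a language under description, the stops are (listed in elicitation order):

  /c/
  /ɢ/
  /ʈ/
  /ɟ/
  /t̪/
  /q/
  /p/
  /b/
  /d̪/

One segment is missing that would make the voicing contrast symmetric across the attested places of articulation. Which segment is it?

/ɖ/

Voiceless: /p/ (bilabial), /t̪/ (dental), /ʈ/ (retroflex), /c/ (palatal), /q/ (uvular).
Voiced: /b/ (bilabial), /d̪/ (dental), /ɟ/ (palatal), /ɢ/ (uvular).
The retroflex row has no voiced member, so the gap is the voiced retroflex stop /ɖ/.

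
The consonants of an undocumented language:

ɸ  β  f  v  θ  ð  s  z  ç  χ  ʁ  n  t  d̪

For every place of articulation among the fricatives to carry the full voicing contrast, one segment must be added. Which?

/ʝ/

place of articulation  voiceless  voiced  
bilabial          ɸ         β       
labiodental       f         v       
dental            θ         ð       
alveolar          s         z       
palatal           ç         —       
uvular            χ         ʁ       
The palatal row has no voiced member, so the gap is the voiced palatal fricative /ʝ/.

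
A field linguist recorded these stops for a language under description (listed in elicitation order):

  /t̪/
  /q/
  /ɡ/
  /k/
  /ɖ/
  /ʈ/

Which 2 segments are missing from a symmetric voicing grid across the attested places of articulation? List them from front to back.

/d̪/, /ɢ/

place of articulation  voiceless  voiced  
dental            t̪        —       
retroflex         ʈ         ɖ       
velar             k         ɡ       
uvular            q         —       
Gaps, from front to back: dental lacks voiced (/d̪/); uvular lacks voiced (/ɢ/).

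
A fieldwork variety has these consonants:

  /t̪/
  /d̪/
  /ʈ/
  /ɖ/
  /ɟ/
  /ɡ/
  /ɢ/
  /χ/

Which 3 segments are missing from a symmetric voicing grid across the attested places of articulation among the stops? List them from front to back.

/c/, /k/, /q/

place of articulation  voiceless  voiced  
dental            t̪        d̪      
retroflex         ʈ         ɖ       
palatal           —         ɟ       
velar             —         ɡ       
uvular            —         ɢ       
Gaps, from front to back: palatal lacks voiceless (/c/); velar lacks voiceless (/k/); uvular lacks voiceless (/q/).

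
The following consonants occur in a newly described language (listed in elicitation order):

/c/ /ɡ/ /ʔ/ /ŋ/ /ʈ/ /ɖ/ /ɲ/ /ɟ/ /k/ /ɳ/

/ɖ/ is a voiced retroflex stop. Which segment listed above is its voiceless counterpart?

/ʈ/

The voiceless counterpart is a voiceless retroflex stop — in this inventory, /ʈ/.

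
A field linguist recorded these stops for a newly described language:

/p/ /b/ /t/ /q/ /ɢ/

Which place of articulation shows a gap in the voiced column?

alveolar

Voiceless: /p/ (bilabial), /t/ (alveolar), /q/ (uvular).
Voiced: /b/ (bilabial), /ɢ/ (uvular).
Every place of articulation has a voiced member except alveolar, where /d/ would be expected.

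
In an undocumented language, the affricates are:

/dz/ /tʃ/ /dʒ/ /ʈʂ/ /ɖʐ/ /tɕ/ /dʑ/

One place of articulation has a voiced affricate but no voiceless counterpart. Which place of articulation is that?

Voiceless: /tʃ/ (postalveolar), /ʈʂ/ (retroflex), /tɕ/ (alveolo-palatal).
Voiced: /dz/ (alveolar), /dʒ/ (postalveolar), /ɖʐ/ (retroflex), /dʑ/ (alveolo-palatal).
Every place of articulation has a voiceless member except alveolar, where /ts/ would be expected.

alveolar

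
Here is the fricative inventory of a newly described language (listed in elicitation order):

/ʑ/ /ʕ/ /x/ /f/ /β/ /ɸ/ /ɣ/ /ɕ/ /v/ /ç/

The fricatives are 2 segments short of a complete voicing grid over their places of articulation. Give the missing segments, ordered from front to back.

/ʝ/, /ħ/

bilabial: voiceless /ɸ/, voiced /β/.
labiodental: voiceless /f/, voiced /v/.
alveolo-palatal: voiceless /ɕ/, voiced /ʑ/.
palatal: voiceless /ç/, voiced —.
velar: voiceless /x/, voiced /ɣ/.
pharyngeal: voiceless —, voiced /ʕ/.
Gaps, from front to back: palatal lacks voiced (/ʝ/); pharyngeal lacks voiceless (/ħ/).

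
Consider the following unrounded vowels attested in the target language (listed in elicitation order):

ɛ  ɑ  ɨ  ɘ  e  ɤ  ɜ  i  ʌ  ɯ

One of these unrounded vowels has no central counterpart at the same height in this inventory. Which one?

High: /i/ ~ /ɨ/ ~ /ɯ/
High-mid: /e/ ~ /ɘ/ ~ /ɤ/
Low-mid: /ɛ/ ~ /ɜ/ ~ /ʌ/
Low: only /ɑ/ (back); no central partner.
So /ɑ/ is the unpaired segment.

/ɑ/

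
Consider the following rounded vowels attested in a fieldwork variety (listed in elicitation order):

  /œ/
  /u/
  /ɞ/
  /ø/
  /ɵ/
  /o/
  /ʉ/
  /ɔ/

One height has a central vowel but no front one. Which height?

high

Front: /ø/ (high-mid), /œ/ (low-mid).
Central: /ʉ/ (high), /ɵ/ (high-mid), /ɞ/ (low-mid).
Back: /u/ (high), /o/ (high-mid), /ɔ/ (low-mid).
Every height has a front member except high, where /y/ would be expected.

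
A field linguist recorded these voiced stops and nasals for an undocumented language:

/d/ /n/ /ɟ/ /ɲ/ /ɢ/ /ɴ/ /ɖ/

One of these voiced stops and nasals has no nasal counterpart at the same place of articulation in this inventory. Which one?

Alveolar: /d/ ~ /n/
Palatal: /ɟ/ ~ /ɲ/
Uvular: /ɢ/ ~ /ɴ/
Retroflex: only /ɖ/ (oral stop); no nasal partner.
So /ɖ/ is the unpaired segment.

/ɖ/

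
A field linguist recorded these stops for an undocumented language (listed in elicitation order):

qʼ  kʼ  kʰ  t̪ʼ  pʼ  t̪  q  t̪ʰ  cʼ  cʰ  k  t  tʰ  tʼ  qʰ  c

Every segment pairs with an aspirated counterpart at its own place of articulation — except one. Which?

/pʼ/

Dental: /t̪/ ~ /t̪ʰ/ ~ /t̪ʼ/
Alveolar: /t/ ~ /tʰ/ ~ /tʼ/
Palatal: /c/ ~ /cʰ/ ~ /cʼ/
Velar: /k/ ~ /kʰ/ ~ /kʼ/
Uvular: /q/ ~ /qʰ/ ~ /qʼ/
Bilabial: only /pʼ/ (ejective); no aspirated partner.
So /pʼ/ is the unpaired segment.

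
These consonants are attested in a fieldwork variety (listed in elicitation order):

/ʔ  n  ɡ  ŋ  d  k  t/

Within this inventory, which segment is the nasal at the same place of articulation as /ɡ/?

/ɡ/ is a voiced velar stop.
The nasal at the same place is a velar nasal — in this inventory, /ŋ/.

/ŋ/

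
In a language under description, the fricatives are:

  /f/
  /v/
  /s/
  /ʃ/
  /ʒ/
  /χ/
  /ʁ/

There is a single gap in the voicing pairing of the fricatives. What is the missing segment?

labiodental: voiceless /f/, voiced /v/.
alveolar: voiceless /s/, voiced —.
postalveolar: voiceless /ʃ/, voiced /ʒ/.
uvular: voiceless /χ/, voiced /ʁ/.
The alveolar row has no voiced member, so the gap is the voiced alveolar fricative /z/.

/z/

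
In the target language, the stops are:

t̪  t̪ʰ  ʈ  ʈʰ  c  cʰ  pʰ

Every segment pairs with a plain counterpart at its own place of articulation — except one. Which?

/pʰ/

Dental: /t̪/ ~ /t̪ʰ/
Retroflex: /ʈ/ ~ /ʈʰ/
Palatal: /c/ ~ /cʰ/
Bilabial: only /pʰ/ (aspirated); no plain partner.
So /pʰ/ is the unpaired segment.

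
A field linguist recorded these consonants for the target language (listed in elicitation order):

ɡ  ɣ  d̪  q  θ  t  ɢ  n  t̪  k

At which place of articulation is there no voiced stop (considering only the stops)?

Voiceless: /t̪/ (dental), /t/ (alveolar), /k/ (velar), /q/ (uvular).
Voiced: /d̪/ (dental), /ɡ/ (velar), /ɢ/ (uvular).
Every place of articulation has a voiced member except alveolar, where /d/ would be expected.

alveolar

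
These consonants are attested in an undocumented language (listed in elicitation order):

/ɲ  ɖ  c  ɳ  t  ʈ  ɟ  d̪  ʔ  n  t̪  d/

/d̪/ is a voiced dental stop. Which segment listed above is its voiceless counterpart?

/t̪/

The voiceless counterpart is a voiceless dental stop — in this inventory, /t̪/.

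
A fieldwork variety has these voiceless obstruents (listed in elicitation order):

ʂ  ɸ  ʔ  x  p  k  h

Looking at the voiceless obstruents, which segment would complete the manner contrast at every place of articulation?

/ʈ/

Stop: /p/ (bilabial), /k/ (velar), /ʔ/ (glottal).
Fricative: /ɸ/ (bilabial), /ʂ/ (retroflex), /x/ (velar), /h/ (glottal).
The retroflex row has no stop member, so the gap is the retroflex stop /ʈ/.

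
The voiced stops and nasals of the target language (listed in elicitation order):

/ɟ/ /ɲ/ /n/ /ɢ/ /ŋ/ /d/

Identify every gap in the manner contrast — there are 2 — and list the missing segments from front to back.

/ɡ/, /ɴ/

alveolar: oral stop /d/, nasal /n/.
palatal: oral stop /ɟ/, nasal /ɲ/.
velar: oral stop —, nasal /ŋ/.
uvular: oral stop /ɢ/, nasal —.
Gaps, from front to back: velar lacks oral stop (/ɡ/); uvular lacks nasal (/ɴ/).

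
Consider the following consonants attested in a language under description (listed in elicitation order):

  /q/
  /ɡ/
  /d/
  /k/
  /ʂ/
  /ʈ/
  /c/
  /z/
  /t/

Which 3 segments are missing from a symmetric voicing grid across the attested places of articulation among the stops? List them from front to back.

alveolar: voiceless /t/, voiced /d/.
retroflex: voiceless /ʈ/, voiced —.
palatal: voiceless /c/, voiced —.
velar: voiceless /k/, voiced /ɡ/.
uvular: voiceless /q/, voiced —.
Gaps, from front to back: retroflex lacks voiced (/ɖ/); palatal lacks voiced (/ɟ/); uvular lacks voiced (/ɢ/).

/ɖ/, /ɟ/, /ɢ/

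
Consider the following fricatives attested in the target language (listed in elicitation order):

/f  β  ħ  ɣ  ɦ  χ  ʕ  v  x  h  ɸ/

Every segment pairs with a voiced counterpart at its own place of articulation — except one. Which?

/χ/

Bilabial: /ɸ/ ~ /β/
Labiodental: /f/ ~ /v/
Velar: /x/ ~ /ɣ/
Pharyngeal: /ħ/ ~ /ʕ/
Glottal: /h/ ~ /ɦ/
Uvular: only /χ/ (voiceless); no voiced partner.
So /χ/ is the unpaired segment.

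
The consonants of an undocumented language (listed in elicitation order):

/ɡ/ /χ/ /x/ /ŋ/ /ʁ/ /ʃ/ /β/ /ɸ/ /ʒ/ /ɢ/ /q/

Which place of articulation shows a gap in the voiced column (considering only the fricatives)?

Voiceless: /ɸ/ (bilabial), /ʃ/ (postalveolar), /x/ (velar), /χ/ (uvular).
Voiced: /β/ (bilabial), /ʒ/ (postalveolar), /ʁ/ (uvular).
Every place of articulation has a voiced member except velar, where /ɣ/ would be expected.

velar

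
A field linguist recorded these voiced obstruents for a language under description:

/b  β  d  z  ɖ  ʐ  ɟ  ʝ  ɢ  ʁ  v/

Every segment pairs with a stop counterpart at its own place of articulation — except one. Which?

Bilabial: /b/ ~ /β/
Alveolar: /d/ ~ /z/
Retroflex: /ɖ/ ~ /ʐ/
Palatal: /ɟ/ ~ /ʝ/
Uvular: /ɢ/ ~ /ʁ/
Labiodental: only /v/ (fricative); no stop partner.
So /v/ is the unpaired segment.

/v/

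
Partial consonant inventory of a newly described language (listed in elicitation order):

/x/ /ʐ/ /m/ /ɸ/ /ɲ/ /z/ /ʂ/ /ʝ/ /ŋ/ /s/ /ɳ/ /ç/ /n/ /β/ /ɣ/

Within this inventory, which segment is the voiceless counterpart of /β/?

/ɸ/

/β/ is a voiced bilabial fricative.
The voiceless counterpart is a voiceless bilabial fricative — in this inventory, /ɸ/.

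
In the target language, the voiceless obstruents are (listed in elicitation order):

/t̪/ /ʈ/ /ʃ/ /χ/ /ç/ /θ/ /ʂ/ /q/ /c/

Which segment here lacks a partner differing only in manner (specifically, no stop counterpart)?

/ʃ/

Dental: /t̪/ ~ /θ/
Retroflex: /ʈ/ ~ /ʂ/
Palatal: /c/ ~ /ç/
Uvular: /q/ ~ /χ/
Postalveolar: only /ʃ/ (fricative); no stop partner.
So /ʃ/ is the unpaired segment.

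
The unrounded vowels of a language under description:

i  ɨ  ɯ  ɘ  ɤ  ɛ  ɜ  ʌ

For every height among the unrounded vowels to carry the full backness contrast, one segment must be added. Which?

height            front     central   back    
high              i         ɨ         ɯ       
high-mid          —         ɘ         ɤ       
low-mid           ɛ         ɜ         ʌ       
The high-mid row has no front member, so the gap is the high-mid front unrounded vowel /e/.

/e/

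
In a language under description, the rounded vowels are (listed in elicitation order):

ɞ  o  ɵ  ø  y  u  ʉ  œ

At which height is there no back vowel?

height            front     central   back    
high              y         ʉ         u       
high-mid          ø         ɵ         o       
low-mid           œ         ɞ         —       
Every height has a back member except low-mid, where /ɔ/ would be expected.

low-mid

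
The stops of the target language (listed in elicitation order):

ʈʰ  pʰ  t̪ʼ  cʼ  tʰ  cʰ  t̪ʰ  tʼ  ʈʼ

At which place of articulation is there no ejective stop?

bilabial

bilabial: aspirated /pʰ/, ejective —.
dental: aspirated /t̪ʰ/, ejective /t̪ʼ/.
alveolar: aspirated /tʰ/, ejective /tʼ/.
retroflex: aspirated /ʈʰ/, ejective /ʈʼ/.
palatal: aspirated /cʰ/, ejective /cʼ/.
Every place of articulation has an ejective member except bilabial, where /pʼ/ would be expected.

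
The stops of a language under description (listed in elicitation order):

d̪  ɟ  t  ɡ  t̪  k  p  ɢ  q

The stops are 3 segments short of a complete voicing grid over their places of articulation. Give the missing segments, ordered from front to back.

/b/, /d/, /c/

Voiceless: /p/ (bilabial), /t̪/ (dental), /t/ (alveolar), /k/ (velar), /q/ (uvular).
Voiced: /d̪/ (dental), /ɟ/ (palatal), /ɡ/ (velar), /ɢ/ (uvular).
Gaps, from front to back: bilabial lacks voiced (/b/); alveolar lacks voiced (/d/); palatal lacks voiceless (/c/).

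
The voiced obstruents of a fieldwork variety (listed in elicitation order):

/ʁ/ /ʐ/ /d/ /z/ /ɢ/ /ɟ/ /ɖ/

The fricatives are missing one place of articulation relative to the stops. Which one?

place of articulation  stop      fricative
alveolar          d         z       
retroflex         ɖ         ʐ       
palatal           ɟ         —       
uvular            ɢ         ʁ       
Every place of articulation has a fricative member except palatal, where /ʝ/ would be expected.

palatal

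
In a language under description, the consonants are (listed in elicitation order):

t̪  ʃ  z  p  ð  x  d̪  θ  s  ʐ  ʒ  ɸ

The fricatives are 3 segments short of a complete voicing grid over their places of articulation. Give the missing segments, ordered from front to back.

bilabial: voiceless /ɸ/, voiced —.
dental: voiceless /θ/, voiced /ð/.
alveolar: voiceless /s/, voiced /z/.
postalveolar: voiceless /ʃ/, voiced /ʒ/.
retroflex: voiceless —, voiced /ʐ/.
velar: voiceless /x/, voiced —.
Gaps, from front to back: bilabial lacks voiced (/β/); retroflex lacks voiceless (/ʂ/); velar lacks voiced (/ɣ/).

/β/, /ʂ/, /ɣ/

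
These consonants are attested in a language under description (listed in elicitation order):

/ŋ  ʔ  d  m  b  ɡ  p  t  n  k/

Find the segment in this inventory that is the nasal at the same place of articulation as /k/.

/ŋ/

/k/ is a voiceless velar stop.
The nasal at the same place is a velar nasal — in this inventory, /ŋ/.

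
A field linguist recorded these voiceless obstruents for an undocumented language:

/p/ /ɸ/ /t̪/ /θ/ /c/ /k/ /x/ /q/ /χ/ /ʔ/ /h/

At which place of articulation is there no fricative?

bilabial: stop /p/, fricative /ɸ/.
dental: stop /t̪/, fricative /θ/.
palatal: stop /c/, fricative —.
velar: stop /k/, fricative /x/.
uvular: stop /q/, fricative /χ/.
glottal: stop /ʔ/, fricative /h/.
Every place of articulation has a fricative member except palatal, where /ç/ would be expected.

palatal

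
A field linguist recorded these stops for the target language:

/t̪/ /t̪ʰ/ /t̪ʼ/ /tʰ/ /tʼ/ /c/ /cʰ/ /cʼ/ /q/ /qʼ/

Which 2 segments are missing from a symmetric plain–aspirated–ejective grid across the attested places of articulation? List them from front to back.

/t/, /qʰ/

Plain: /t̪/ (dental), /c/ (palatal), /q/ (uvular).
Aspirated: /t̪ʰ/ (dental), /tʰ/ (alveolar), /cʰ/ (palatal).
Ejective: /t̪ʼ/ (dental), /tʼ/ (alveolar), /cʼ/ (palatal), /qʼ/ (uvular).
Gaps, from front to back: alveolar lacks plain (/t/); uvular lacks aspirated (/qʰ/).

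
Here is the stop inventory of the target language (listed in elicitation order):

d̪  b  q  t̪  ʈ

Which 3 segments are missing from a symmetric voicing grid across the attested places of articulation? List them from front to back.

/p/, /ɖ/, /ɢ/

place of articulation  voiceless  voiced  
bilabial          —         b       
dental            t̪        d̪      
retroflex         ʈ         —       
uvular            q         —       
Gaps, from front to back: bilabial lacks voiceless (/p/); retroflex lacks voiced (/ɖ/); uvular lacks voiced (/ɢ/).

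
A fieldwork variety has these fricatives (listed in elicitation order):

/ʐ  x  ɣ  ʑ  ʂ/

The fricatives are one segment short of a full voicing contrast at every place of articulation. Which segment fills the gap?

retroflex: voiceless /ʂ/, voiced /ʐ/.
alveolo-palatal: voiceless —, voiced /ʑ/.
velar: voiceless /x/, voiced /ɣ/.
The alveolo-palatal row has no voiceless member, so the gap is the voiceless alveolo-palatal fricative /ɕ/.

/ɕ/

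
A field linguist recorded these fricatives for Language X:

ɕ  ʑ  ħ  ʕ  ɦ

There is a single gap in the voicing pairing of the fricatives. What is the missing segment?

/h/

Voiceless: /ɕ/ (alveolo-palatal), /ħ/ (pharyngeal).
Voiced: /ʑ/ (alveolo-palatal), /ʕ/ (pharyngeal), /ɦ/ (glottal).
The glottal row has no voiceless member, so the gap is the voiceless glottal fricative /h/.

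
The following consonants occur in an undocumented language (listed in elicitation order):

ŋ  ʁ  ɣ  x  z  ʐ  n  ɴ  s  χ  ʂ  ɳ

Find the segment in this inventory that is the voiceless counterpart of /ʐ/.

/ʂ/

/ʐ/ is a voiced retroflex fricative.
The voiceless counterpart is a voiceless retroflex fricative — in this inventory, /ʂ/.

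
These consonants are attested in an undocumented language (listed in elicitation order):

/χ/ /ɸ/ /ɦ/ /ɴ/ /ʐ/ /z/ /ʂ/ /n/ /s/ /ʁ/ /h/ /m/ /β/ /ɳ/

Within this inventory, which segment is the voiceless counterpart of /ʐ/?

/ʐ/ is a voiced retroflex fricative.
The voiceless counterpart is a voiceless retroflex fricative — in this inventory, /ʂ/.

/ʂ/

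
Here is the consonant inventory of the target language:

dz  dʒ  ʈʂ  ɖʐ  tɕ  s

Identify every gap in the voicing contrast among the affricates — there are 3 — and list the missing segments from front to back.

alveolar: voiceless —, voiced /dz/.
postalveolar: voiceless —, voiced /dʒ/.
retroflex: voiceless /ʈʂ/, voiced /ɖʐ/.
alveolo-palatal: voiceless /tɕ/, voiced —.
Gaps, from front to back: alveolar lacks voiceless (/ts/); postalveolar lacks voiceless (/tʃ/); alveolo-palatal lacks voiced (/dʑ/).

/ts/, /tʃ/, /dʑ/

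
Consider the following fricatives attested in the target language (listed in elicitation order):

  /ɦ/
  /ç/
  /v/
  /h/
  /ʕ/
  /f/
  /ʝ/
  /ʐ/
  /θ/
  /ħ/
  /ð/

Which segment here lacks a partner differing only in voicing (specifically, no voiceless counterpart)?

Labiodental: /f/ ~ /v/
Dental: /θ/ ~ /ð/
Palatal: /ç/ ~ /ʝ/
Pharyngeal: /ħ/ ~ /ʕ/
Glottal: /h/ ~ /ɦ/
Retroflex: only /ʐ/ (voiced); no voiceless partner.
So /ʐ/ is the unpaired segment.

/ʐ/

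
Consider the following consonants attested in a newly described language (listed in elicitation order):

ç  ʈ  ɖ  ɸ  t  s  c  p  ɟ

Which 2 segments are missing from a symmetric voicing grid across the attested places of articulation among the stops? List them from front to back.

place of articulation  voiceless  voiced  
bilabial          p         —       
alveolar          t         —       
retroflex         ʈ         ɖ       
palatal           c         ɟ       
Gaps, from front to back: bilabial lacks voiced (/b/); alveolar lacks voiced (/d/).

/b/, /d/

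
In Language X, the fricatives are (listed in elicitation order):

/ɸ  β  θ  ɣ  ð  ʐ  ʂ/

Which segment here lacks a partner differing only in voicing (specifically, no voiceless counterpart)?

Bilabial: /ɸ/ ~ /β/
Dental: /θ/ ~ /ð/
Retroflex: /ʂ/ ~ /ʐ/
Velar: only /ɣ/ (voiced); no voiceless partner.
So /ɣ/ is the unpaired segment.

/ɣ/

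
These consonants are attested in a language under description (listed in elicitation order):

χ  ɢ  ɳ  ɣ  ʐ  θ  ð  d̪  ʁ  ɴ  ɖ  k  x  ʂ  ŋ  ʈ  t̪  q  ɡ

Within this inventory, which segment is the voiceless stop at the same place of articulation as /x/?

/x/ is a voiceless velar fricative.
The voiceless stop at the same place is a voiceless velar stop — in this inventory, /k/.

/k/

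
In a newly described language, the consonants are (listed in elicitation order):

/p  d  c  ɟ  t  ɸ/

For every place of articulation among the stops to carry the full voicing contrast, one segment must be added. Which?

/b/

place of articulation  voiceless  voiced  
bilabial          p         —       
alveolar          t         d       
palatal           c         ɟ       
The bilabial row has no voiced member, so the gap is the voiced bilabial stop /b/.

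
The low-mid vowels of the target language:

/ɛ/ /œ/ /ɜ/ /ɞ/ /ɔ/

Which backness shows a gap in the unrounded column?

front: unrounded /ɛ/, rounded /œ/.
central: unrounded /ɜ/, rounded /ɞ/.
back: unrounded —, rounded /ɔ/.
Every backness has an unrounded member except back, where /ʌ/ would be expected.

back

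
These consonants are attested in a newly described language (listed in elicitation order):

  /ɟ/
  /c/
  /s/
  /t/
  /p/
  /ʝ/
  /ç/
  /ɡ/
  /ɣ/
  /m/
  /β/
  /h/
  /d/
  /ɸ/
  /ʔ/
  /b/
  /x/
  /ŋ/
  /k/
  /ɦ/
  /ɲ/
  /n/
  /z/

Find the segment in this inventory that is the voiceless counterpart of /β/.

/β/ is a voiced bilabial fricative.
The voiceless counterpart is a voiceless bilabial fricative — in this inventory, /ɸ/.

/ɸ/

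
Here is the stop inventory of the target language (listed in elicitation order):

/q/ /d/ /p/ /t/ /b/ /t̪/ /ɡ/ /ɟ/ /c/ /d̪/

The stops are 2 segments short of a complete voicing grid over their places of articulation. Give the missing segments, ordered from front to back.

/k/, /ɢ/

Voiceless: /p/ (bilabial), /t̪/ (dental), /t/ (alveolar), /c/ (palatal), /q/ (uvular).
Voiced: /b/ (bilabial), /d̪/ (dental), /d/ (alveolar), /ɟ/ (palatal), /ɡ/ (velar).
Gaps, from front to back: velar lacks voiceless (/k/); uvular lacks voiced (/ɢ/).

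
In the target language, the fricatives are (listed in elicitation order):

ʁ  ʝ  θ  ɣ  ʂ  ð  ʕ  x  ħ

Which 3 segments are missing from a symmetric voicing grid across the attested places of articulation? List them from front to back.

Voiceless: /θ/ (dental), /ʂ/ (retroflex), /x/ (velar), /ħ/ (pharyngeal).
Voiced: /ð/ (dental), /ʝ/ (palatal), /ɣ/ (velar), /ʁ/ (uvular), /ʕ/ (pharyngeal).
Gaps, from front to back: retroflex lacks voiced (/ʐ/); palatal lacks voiceless (/ç/); uvular lacks voiceless (/χ/).

/ʐ/, /ç/, /χ/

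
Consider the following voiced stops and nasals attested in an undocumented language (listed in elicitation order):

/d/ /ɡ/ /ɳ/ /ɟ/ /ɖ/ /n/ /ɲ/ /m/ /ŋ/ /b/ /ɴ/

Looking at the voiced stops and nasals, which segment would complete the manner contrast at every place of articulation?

bilabial: oral stop /b/, nasal /m/.
alveolar: oral stop /d/, nasal /n/.
retroflex: oral stop /ɖ/, nasal /ɳ/.
palatal: oral stop /ɟ/, nasal /ɲ/.
velar: oral stop /ɡ/, nasal /ŋ/.
uvular: oral stop —, nasal /ɴ/.
The uvular row has no oral stop member, so the gap is the uvular oral stop /ɢ/.

/ɢ/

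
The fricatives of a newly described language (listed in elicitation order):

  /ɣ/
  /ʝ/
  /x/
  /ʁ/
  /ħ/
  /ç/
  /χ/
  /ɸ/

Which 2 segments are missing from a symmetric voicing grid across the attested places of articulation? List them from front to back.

/β/, /ʕ/

Voiceless: /ɸ/ (bilabial), /ç/ (palatal), /x/ (velar), /χ/ (uvular), /ħ/ (pharyngeal).
Voiced: /ʝ/ (palatal), /ɣ/ (velar), /ʁ/ (uvular).
Gaps, from front to back: bilabial lacks voiced (/β/); pharyngeal lacks voiced (/ʕ/).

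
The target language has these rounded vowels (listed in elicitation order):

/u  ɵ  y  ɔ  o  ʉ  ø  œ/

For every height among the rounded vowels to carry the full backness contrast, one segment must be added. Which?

/ɞ/

height            front     central   back    
high              y         ʉ         u       
high-mid          ø         ɵ         o       
low-mid           œ         —         ɔ       
The low-mid row has no central member, so the gap is the low-mid central rounded vowel /ɞ/.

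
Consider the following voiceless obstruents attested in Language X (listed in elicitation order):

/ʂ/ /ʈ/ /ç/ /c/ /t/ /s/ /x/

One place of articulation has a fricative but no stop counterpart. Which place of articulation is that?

velar

alveolar: stop /t/, fricative /s/.
retroflex: stop /ʈ/, fricative /ʂ/.
palatal: stop /c/, fricative /ç/.
velar: stop —, fricative /x/.
Every place of articulation has a stop member except velar, where /k/ would be expected.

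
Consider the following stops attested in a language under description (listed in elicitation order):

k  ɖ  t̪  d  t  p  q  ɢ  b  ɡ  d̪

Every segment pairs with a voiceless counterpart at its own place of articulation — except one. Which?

/ɖ/

Bilabial: /p/ ~ /b/
Dental: /t̪/ ~ /d̪/
Alveolar: /t/ ~ /d/
Velar: /k/ ~ /ɡ/
Uvular: /q/ ~ /ɢ/
Retroflex: only /ɖ/ (voiced); no voiceless partner.
So /ɖ/ is the unpaired segment.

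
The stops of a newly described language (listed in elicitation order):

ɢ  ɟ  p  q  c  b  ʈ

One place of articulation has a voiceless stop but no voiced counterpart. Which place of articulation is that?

place of articulation  voiceless  voiced  
bilabial          p         b       
retroflex         ʈ         —       
palatal           c         ɟ       
uvular            q         ɢ       
Every place of articulation has a voiced member except retroflex, where /ɖ/ would be expected.

retroflex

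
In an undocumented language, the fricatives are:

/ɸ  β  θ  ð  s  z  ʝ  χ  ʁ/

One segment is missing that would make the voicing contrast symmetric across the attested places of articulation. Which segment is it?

/ç/

Voiceless: /ɸ/ (bilabial), /θ/ (dental), /s/ (alveolar), /χ/ (uvular).
Voiced: /β/ (bilabial), /ð/ (dental), /z/ (alveolar), /ʝ/ (palatal), /ʁ/ (uvular).
The palatal row has no voiceless member, so the gap is the voiceless palatal fricative /ç/.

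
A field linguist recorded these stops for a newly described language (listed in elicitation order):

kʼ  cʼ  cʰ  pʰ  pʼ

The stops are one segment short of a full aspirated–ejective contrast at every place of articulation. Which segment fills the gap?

bilabial: aspirated /pʰ/, ejective /pʼ/.
palatal: aspirated /cʰ/, ejective /cʼ/.
velar: aspirated —, ejective /kʼ/.
The velar row has no aspirated member, so the gap is the aspirated velar stop /kʰ/.

/kʰ/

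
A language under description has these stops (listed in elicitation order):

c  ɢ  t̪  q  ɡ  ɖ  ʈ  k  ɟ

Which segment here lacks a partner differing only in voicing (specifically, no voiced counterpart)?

Retroflex: /ʈ/ ~ /ɖ/
Palatal: /c/ ~ /ɟ/
Velar: /k/ ~ /ɡ/
Uvular: /q/ ~ /ɢ/
Dental: only /t̪/ (voiceless); no voiced partner.
So /t̪/ is the unpaired segment.

/t̪/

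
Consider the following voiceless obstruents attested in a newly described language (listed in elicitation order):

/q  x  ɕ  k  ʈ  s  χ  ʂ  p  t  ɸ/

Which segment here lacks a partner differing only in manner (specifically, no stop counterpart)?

Bilabial: /p/ ~ /ɸ/
Alveolar: /t/ ~ /s/
Retroflex: /ʈ/ ~ /ʂ/
Velar: /k/ ~ /x/
Uvular: /q/ ~ /χ/
Alveolo-palatal: only /ɕ/ (fricative); no stop partner.
So /ɕ/ is the unpaired segment.

/ɕ/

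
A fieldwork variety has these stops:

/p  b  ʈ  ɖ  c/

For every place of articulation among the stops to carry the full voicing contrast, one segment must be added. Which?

bilabial: voiceless /p/, voiced /b/.
retroflex: voiceless /ʈ/, voiced /ɖ/.
palatal: voiceless /c/, voiced —.
The palatal row has no voiced member, so the gap is the voiced palatal stop /ɟ/.

/ɟ/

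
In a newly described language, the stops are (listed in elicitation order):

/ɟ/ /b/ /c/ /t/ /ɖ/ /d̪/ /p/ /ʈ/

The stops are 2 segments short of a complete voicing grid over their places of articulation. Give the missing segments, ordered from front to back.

place of articulation  voiceless  voiced  
bilabial          p         b       
dental            —         d̪      
alveolar          t         —       
retroflex         ʈ         ɖ       
palatal           c         ɟ       
Gaps, from front to back: dental lacks voiceless (/t̪/); alveolar lacks voiced (/d/).

/t̪/, /d/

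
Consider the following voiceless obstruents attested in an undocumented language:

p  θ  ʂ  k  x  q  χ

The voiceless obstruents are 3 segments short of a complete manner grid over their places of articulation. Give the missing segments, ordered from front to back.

/ɸ/, /t̪/, /ʈ/

place of articulation  stop      fricative
bilabial          p         —       
dental            —         θ       
retroflex         —         ʂ       
velar             k         x       
uvular            q         χ       
Gaps, from front to back: bilabial lacks fricative (/ɸ/); dental lacks stop (/t̪/); retroflex lacks stop (/ʈ/).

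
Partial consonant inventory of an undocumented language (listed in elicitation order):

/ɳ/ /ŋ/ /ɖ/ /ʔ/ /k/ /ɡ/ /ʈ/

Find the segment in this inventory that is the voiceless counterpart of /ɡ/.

/ɡ/ is a voiced velar stop.
The voiceless counterpart is a voiceless velar stop — in this inventory, /k/.

/k/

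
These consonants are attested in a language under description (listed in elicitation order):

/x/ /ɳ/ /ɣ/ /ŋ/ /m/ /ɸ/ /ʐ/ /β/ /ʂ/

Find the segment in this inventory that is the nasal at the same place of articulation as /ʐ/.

/ʐ/ is a voiced retroflex fricative.
The nasal at the same place is a retroflex nasal — in this inventory, /ɳ/.

/ɳ/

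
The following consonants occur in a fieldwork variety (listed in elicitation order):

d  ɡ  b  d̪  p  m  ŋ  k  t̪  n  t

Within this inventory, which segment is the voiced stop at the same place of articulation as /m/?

/m/ is a bilabial nasal.
The voiced stop at the same place is a voiced bilabial stop — in this inventory, /b/.

/b/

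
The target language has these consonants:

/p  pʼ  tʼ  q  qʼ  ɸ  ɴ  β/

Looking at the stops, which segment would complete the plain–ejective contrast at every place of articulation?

place of articulation  plain     ejective
bilabial          p         pʼ      
alveolar          —         tʼ      
uvular            q         qʼ      
The alveolar row has no plain member, so the gap is the plain alveolar stop /t/.

/t/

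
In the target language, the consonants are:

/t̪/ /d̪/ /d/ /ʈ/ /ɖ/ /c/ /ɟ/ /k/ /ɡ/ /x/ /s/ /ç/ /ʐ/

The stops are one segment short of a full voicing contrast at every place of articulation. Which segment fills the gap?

dental: voiceless /t̪/, voiced /d̪/.
alveolar: voiceless —, voiced /d/.
retroflex: voiceless /ʈ/, voiced /ɖ/.
palatal: voiceless /c/, voiced /ɟ/.
velar: voiceless /k/, voiced /ɡ/.
The alveolar row has no voiceless member, so the gap is the voiceless alveolar stop /t/.

/t/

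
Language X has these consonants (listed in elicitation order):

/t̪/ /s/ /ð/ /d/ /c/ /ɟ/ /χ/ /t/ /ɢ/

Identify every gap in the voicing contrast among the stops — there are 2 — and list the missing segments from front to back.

/d̪/, /q/

Voiceless: /t̪/ (dental), /t/ (alveolar), /c/ (palatal).
Voiced: /d/ (alveolar), /ɟ/ (palatal), /ɢ/ (uvular).
Gaps, from front to back: dental lacks voiced (/d̪/); uvular lacks voiceless (/q/).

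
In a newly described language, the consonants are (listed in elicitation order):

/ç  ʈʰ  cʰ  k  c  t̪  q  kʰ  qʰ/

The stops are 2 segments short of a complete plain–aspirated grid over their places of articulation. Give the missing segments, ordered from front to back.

Plain: /t̪/ (dental), /c/ (palatal), /k/ (velar), /q/ (uvular).
Aspirated: /ʈʰ/ (retroflex), /cʰ/ (palatal), /kʰ/ (velar), /qʰ/ (uvular).
Gaps, from front to back: dental lacks aspirated (/t̪ʰ/); retroflex lacks plain (/ʈ/).

/t̪ʰ/, /ʈ/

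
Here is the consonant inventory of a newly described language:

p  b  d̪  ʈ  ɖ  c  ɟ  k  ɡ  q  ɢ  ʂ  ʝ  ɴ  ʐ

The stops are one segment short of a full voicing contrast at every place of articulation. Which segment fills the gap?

/t̪/

bilabial: voiceless /p/, voiced /b/.
dental: voiceless —, voiced /d̪/.
retroflex: voiceless /ʈ/, voiced /ɖ/.
palatal: voiceless /c/, voiced /ɟ/.
velar: voiceless /k/, voiced /ɡ/.
uvular: voiceless /q/, voiced /ɢ/.
The dental row has no voiceless member, so the gap is the voiceless dental stop /t̪/.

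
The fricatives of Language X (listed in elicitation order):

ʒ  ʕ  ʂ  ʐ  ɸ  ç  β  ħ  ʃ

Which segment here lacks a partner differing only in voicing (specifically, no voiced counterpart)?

Bilabial: /ɸ/ ~ /β/
Postalveolar: /ʃ/ ~ /ʒ/
Retroflex: /ʂ/ ~ /ʐ/
Pharyngeal: /ħ/ ~ /ʕ/
Palatal: only /ç/ (voiceless); no voiced partner.
So /ç/ is the unpaired segment.

/ç/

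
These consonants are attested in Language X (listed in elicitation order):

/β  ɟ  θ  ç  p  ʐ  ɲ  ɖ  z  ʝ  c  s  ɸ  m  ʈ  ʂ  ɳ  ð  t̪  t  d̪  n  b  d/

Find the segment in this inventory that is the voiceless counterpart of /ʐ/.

/ʐ/ is a voiced retroflex fricative.
The voiceless counterpart is a voiceless retroflex fricative — in this inventory, /ʂ/.

/ʂ/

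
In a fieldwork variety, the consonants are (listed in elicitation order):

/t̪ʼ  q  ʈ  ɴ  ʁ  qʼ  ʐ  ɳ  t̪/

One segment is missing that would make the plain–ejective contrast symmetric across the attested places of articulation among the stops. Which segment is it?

/ʈʼ/

place of articulation  plain     ejective
dental            t̪        t̪ʼ     
retroflex         ʈ         —       
uvular            q         qʼ      
The retroflex row has no ejective member, so the gap is the ejective retroflex stop /ʈʼ/.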